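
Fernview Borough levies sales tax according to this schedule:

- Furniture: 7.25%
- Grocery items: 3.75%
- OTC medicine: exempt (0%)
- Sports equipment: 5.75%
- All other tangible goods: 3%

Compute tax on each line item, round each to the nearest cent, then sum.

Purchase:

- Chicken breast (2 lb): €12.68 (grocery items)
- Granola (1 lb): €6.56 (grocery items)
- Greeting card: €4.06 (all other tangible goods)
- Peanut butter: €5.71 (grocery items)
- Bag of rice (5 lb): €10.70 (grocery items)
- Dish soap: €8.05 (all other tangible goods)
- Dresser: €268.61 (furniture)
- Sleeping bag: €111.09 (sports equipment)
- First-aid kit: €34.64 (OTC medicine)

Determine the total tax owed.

Chicken breast (2 lb) €12.68: grocery items → 3.75% → €0.48
Granola (1 lb) €6.56: grocery items → 3.75% → €0.25
Greeting card €4.06: all other tangible goods → 3% → €0.12
Peanut butter €5.71: grocery items → 3.75% → €0.21
Bag of rice (5 lb) €10.70: grocery items → 3.75% → €0.40
Dish soap €8.05: all other tangible goods → 3% → €0.24
Dresser €268.61: furniture → 7.25% → €19.47
Sleeping bag €111.09: sports equipment → 5.75% → €6.39
First-aid kit €34.64: OTC medicine → 0% → €0.00
Total tax = €0.48 + €0.25 + €0.12 + €0.21 + €0.40 + €0.24 + €19.47 + €6.39 = €27.56

€27.56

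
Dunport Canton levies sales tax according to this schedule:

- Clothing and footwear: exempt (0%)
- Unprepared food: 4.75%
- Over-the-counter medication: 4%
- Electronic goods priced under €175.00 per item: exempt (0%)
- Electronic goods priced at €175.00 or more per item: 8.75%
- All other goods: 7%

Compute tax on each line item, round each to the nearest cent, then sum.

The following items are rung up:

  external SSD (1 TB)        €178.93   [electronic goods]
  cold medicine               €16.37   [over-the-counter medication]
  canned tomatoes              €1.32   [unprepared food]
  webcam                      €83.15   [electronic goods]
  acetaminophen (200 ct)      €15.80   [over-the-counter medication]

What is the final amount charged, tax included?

€312.57

External SSD (1 TB) €178.93: electronic goods, €175.00 or more → 8.75% → €15.66
Cold medicine €16.37: over-the-counter medication → 4% → €0.65
Canned tomatoes €1.32: unprepared food → 4.75% → €0.06
Webcam €83.15: electronic goods, under €175.00 → 0% → €0.00
Acetaminophen (200 ct) €15.80: over-the-counter medication → 4% → €0.63
Subtotal = €295.57; tax = €17.00; total due = €312.57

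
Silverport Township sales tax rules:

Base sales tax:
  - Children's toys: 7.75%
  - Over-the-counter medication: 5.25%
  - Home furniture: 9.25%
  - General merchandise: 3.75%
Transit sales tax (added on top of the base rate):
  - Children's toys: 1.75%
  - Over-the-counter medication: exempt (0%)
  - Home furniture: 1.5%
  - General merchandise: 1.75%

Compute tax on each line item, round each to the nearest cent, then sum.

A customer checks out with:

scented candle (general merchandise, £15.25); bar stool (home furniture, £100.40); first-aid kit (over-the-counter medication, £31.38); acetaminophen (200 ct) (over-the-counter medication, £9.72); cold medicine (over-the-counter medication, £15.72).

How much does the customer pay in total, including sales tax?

£187.09

Scented candle £15.25: general merchandise → 3.75% + 1.75% transit = 5.5% → £0.84
Bar stool £100.40: home furniture → 9.25% + 1.5% transit = 10.75% → £10.79
First-aid kit £31.38: over-the-counter medication → 5.25% + 0% transit = 5.25% → £1.65
Acetaminophen (200 ct) £9.72: over-the-counter medication → 5.25% + 0% transit = 5.25% → £0.51
Cold medicine £15.72: over-the-counter medication → 5.25% + 0% transit = 5.25% → £0.83
Subtotal = £172.47; tax = £14.62; total due = £187.09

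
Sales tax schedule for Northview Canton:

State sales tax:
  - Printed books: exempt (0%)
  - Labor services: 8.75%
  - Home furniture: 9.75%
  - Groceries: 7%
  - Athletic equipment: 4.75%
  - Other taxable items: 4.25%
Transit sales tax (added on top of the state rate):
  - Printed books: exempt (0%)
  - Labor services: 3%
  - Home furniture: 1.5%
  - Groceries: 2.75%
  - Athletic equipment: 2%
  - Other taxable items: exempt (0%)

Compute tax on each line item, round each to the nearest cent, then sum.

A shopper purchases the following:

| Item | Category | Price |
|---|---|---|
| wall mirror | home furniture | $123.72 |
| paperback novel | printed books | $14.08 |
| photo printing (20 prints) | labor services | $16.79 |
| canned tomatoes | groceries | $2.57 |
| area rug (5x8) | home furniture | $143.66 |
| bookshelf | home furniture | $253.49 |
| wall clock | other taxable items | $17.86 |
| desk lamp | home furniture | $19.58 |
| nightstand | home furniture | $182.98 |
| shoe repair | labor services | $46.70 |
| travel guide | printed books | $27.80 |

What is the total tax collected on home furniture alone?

$81.39

Wall mirror $123.72: home furniture → 9.75% + 1.5% transit = 11.25% → $13.92
Area rug (5x8) $143.66: home furniture → 9.75% + 1.5% transit = 11.25% → $16.16
Bookshelf $253.49: home furniture → 9.75% + 1.5% transit = 11.25% → $28.52
Desk lamp $19.58: home furniture → 9.75% + 1.5% transit = 11.25% → $2.20
Nightstand $182.98: home furniture → 9.75% + 1.5% transit = 11.25% → $20.59
Tax on home furniture = $13.92 + $16.16 + $28.52 + $2.20 + $20.59 = $81.39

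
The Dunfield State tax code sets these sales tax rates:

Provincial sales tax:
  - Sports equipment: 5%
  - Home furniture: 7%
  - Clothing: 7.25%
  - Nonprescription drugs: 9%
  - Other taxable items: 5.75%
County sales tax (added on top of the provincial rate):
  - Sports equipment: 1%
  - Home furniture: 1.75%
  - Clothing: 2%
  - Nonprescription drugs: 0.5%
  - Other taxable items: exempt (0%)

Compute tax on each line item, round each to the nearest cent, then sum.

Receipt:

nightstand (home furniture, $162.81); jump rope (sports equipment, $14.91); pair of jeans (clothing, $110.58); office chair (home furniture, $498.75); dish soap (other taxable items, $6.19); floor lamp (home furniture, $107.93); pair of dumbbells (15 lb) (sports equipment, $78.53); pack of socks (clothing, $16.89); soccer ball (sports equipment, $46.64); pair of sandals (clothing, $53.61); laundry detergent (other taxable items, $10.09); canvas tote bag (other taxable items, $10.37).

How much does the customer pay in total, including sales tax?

$1211.32

Nightstand $162.81: home furniture → 7% + 1.75% county = 8.75% → $14.25
Jump rope $14.91: sports equipment → 5% + 1% county = 6% → $0.89
Pair of jeans $110.58: clothing → 7.25% + 2% county = 9.25% → $10.23
Office chair $498.75: home furniture → 7% + 1.75% county = 8.75% → $43.64
Dish soap $6.19: other taxable items → 5.75% + 0% county = 5.75% → $0.36
Floor lamp $107.93: home furniture → 7% + 1.75% county = 8.75% → $9.44
Pair of dumbbells (15 lb) $78.53: sports equipment → 5% + 1% county = 6% → $4.71
Pack of socks $16.89: clothing → 7.25% + 2% county = 9.25% → $1.56
Soccer ball $46.64: sports equipment → 5% + 1% county = 6% → $2.80
Pair of sandals $53.61: clothing → 7.25% + 2% county = 9.25% → $4.96
Laundry detergent $10.09: other taxable items → 5.75% + 0% county = 5.75% → $0.58
Canvas tote bag $10.37: other taxable items → 5.75% + 0% county = 5.75% → $0.60
Subtotal = $1117.30; tax = $94.02; total due = $1211.32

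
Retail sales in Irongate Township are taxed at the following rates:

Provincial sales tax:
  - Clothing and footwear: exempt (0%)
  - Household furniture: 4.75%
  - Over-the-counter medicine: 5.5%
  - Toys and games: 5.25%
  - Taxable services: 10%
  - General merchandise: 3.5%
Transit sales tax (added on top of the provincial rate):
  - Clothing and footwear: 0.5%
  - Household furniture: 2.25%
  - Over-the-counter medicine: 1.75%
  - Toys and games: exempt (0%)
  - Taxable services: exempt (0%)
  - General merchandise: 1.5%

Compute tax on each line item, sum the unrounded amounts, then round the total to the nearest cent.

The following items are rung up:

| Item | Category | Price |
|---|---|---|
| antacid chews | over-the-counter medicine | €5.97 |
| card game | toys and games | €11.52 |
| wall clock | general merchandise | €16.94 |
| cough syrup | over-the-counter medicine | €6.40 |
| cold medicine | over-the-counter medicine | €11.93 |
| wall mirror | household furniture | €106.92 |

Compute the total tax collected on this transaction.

€10.70

Antacid chews €5.97: over-the-counter medicine → 5.5% + 1.75% transit = 7.25% → €0.432825
Card game €11.52: toys and games → 5.25% + 0% transit = 5.25% → €0.6048
Wall clock €16.94: general merchandise → 3.5% + 1.5% transit = 5% → €0.847
Cough syrup €6.40: over-the-counter medicine → 5.5% + 1.75% transit = 7.25% → €0.464
Cold medicine €11.93: over-the-counter medicine → 5.5% + 1.75% transit = 7.25% → €0.864925
Wall mirror €106.92: household furniture → 4.75% + 2.25% transit = 7% → €7.4844
Unrounded tax sum = €10.69795 → €10.70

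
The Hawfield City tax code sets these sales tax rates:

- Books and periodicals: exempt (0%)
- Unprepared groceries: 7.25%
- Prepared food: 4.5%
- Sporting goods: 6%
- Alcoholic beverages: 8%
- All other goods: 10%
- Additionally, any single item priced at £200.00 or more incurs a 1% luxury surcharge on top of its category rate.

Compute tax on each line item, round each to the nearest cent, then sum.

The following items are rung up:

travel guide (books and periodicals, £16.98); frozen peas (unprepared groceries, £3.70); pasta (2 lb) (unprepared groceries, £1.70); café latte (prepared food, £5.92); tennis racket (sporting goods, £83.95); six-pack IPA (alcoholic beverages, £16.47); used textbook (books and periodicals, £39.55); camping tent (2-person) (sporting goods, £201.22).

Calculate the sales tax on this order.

£21.11

Travel guide £16.98: books and periodicals → 0% → £0.00
Frozen peas £3.70: unprepared groceries → 7.25% → £0.27
Pasta (2 lb) £1.70: unprepared groceries → 7.25% → £0.12
Café latte £5.92: prepared food → 4.5% → £0.27
Tennis racket £83.95: sporting goods → 6% → £5.04
Six-pack IPA £16.47: alcoholic beverages → 8% → £1.32
Used textbook £39.55: books and periodicals → 0% → £0.00
Camping tent (2-person) £201.22: sporting goods → 6% + 1% surcharge = 7% → £14.09
Total tax = £0.27 + £0.12 + £0.27 + £5.04 + £1.32 + £14.09 = £21.11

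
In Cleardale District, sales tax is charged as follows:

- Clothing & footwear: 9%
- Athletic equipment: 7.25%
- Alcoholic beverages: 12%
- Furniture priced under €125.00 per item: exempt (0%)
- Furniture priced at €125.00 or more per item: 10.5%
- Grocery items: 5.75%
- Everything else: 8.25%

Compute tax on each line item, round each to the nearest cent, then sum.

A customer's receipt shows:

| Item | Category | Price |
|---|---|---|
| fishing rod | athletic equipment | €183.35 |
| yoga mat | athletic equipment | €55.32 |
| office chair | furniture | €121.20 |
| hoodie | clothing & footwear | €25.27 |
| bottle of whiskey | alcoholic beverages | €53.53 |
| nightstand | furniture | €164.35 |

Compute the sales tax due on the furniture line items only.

€17.26

Office chair €121.20: furniture, under €125.00 → 0% → €0.00
Nightstand €164.35: furniture, €125.00 or more → 10.5% → €17.26
Tax on furniture = €0.00 + €17.26 = €17.26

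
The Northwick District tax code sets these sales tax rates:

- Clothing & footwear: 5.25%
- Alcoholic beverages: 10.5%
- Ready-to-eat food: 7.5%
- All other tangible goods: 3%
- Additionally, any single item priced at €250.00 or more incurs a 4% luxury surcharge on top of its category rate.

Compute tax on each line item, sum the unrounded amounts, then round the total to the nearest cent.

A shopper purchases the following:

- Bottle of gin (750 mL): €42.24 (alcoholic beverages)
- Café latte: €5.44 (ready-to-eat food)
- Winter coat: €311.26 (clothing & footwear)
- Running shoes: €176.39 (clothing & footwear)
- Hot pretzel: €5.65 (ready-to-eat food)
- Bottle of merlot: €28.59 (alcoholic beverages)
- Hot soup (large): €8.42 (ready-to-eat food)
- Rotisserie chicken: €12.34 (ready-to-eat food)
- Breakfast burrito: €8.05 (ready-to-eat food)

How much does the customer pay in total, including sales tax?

€646.86

Bottle of gin (750 mL) €42.24: alcoholic beverages → 10.5% → €4.4352
Café latte €5.44: ready-to-eat food → 7.5% → €0.408
Winter coat €311.26: clothing & footwear → 5.25% + 4% surcharge = 9.25% → €28.79155
Running shoes €176.39: clothing & footwear → 5.25% → €9.260475
Hot pretzel €5.65: ready-to-eat food → 7.5% → €0.42375
Bottle of merlot €28.59: alcoholic beverages → 10.5% → €3.00195
Hot soup (large) €8.42: ready-to-eat food → 7.5% → €0.6315
Rotisserie chicken €12.34: ready-to-eat food → 7.5% → €0.9255
Breakfast burrito €8.05: ready-to-eat food → 7.5% → €0.60375
Subtotal = €598.38; unrounded tax = €48.481675 → €48.48; total due = €646.86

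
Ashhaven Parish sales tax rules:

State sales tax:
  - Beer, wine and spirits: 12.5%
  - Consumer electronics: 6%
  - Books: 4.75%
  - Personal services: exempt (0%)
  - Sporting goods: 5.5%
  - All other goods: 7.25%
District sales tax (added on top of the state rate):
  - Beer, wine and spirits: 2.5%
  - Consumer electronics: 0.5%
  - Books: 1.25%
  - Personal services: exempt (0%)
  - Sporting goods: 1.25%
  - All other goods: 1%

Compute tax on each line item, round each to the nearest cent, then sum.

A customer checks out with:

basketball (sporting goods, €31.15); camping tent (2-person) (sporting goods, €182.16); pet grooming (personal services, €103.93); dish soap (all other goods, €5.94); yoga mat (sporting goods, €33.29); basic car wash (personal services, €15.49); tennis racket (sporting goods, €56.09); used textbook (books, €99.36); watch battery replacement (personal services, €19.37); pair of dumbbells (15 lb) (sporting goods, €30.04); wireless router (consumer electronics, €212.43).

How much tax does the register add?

€42.73

Basketball €31.15: sporting goods → 5.5% + 1.25% district = 6.75% → €2.10
Camping tent (2-person) €182.16: sporting goods → 5.5% + 1.25% district = 6.75% → €12.30
Pet grooming €103.93: personal services → 0% + 0% district = 0% → €0.00
Dish soap €5.94: all other goods → 7.25% + 1% district = 8.25% → €0.49
Yoga mat €33.29: sporting goods → 5.5% + 1.25% district = 6.75% → €2.25
Basic car wash €15.49: personal services → 0% + 0% district = 0% → €0.00
Tennis racket €56.09: sporting goods → 5.5% + 1.25% district = 6.75% → €3.79
Used textbook €99.36: books → 4.75% + 1.25% district = 6% → €5.96
Watch battery replacement €19.37: personal services → 0% + 0% district = 0% → €0.00
Pair of dumbbells (15 lb) €30.04: sporting goods → 5.5% + 1.25% district = 6.75% → €2.03
Wireless router €212.43: consumer electronics → 6% + 0.5% district = 6.5% → €13.81
Total tax = €2.10 + €12.30 + €0.49 + €2.25 + €3.79 + €5.96 + €2.03 + €13.81 = €42.73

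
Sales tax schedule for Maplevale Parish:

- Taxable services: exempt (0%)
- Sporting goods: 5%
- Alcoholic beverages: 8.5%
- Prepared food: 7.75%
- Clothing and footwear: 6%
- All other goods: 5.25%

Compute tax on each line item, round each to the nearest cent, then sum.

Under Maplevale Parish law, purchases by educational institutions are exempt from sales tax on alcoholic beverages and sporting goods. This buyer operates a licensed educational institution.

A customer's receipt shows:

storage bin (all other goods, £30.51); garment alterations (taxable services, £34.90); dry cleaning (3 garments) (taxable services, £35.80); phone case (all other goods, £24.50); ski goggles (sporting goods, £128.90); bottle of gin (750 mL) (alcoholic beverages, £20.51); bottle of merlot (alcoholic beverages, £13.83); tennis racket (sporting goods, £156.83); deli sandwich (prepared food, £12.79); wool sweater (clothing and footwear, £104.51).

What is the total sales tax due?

Storage bin £30.51: all other goods → 5.25% → £1.60
Garment alterations £34.90: taxable services → 0% → £0.00
Dry cleaning (3 garments) £35.80: taxable services → 0% → £0.00
Phone case £24.50: all other goods → 5.25% → £1.29
Ski goggles £128.90: sporting goods, buyer-exempt → 0% → £0.00
Bottle of gin (750 mL) £20.51: alcoholic beverages, buyer-exempt → 0% → £0.00
Bottle of merlot £13.83: alcoholic beverages, buyer-exempt → 0% → £0.00
Tennis racket £156.83: sporting goods, buyer-exempt → 0% → £0.00
Deli sandwich £12.79: prepared food → 7.75% → £0.99
Wool sweater £104.51: clothing and footwear → 6% → £6.27
Total tax = £1.60 + £1.29 + £0.99 + £6.27 = £10.15

£10.15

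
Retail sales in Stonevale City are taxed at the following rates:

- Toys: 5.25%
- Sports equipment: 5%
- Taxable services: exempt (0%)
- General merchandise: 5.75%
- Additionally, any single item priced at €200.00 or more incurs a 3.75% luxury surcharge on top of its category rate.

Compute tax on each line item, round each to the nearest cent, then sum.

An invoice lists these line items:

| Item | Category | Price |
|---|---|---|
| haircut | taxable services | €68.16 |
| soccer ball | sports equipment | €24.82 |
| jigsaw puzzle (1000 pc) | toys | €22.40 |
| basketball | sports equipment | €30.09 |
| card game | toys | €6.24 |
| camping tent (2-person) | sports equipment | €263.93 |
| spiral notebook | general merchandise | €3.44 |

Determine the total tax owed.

€27.54

Haircut €68.16: taxable services → 0% → €0.00
Soccer ball €24.82: sports equipment → 5% → €1.24
Jigsaw puzzle (1000 pc) €22.40: toys → 5.25% → €1.18
Basketball €30.09: sports equipment → 5% → €1.50
Card game €6.24: toys → 5.25% → €0.33
Camping tent (2-person) €263.93: sports equipment → 5% + 3.75% surcharge = 8.75% → €23.09
Spiral notebook €3.44: general merchandise → 5.75% → €0.20
Total tax = €1.24 + €1.18 + €1.50 + €0.33 + €23.09 + €0.20 = €27.54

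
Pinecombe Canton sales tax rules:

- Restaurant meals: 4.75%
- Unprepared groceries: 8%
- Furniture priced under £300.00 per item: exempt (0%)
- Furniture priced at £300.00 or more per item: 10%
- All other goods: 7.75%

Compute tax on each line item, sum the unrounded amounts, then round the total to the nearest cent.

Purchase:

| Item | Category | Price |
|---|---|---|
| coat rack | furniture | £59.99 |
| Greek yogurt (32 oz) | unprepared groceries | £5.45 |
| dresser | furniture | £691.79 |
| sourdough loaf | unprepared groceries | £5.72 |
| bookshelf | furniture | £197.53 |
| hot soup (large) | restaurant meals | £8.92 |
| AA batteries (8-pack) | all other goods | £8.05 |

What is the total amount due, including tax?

£1048.57

Coat rack £59.99: furniture, under £300.00 → 0% → £0.00
Greek yogurt (32 oz) £5.45: unprepared groceries → 8% → £0.436
Dresser £691.79: furniture, £300.00 or more → 10% → £69.179
Sourdough loaf £5.72: unprepared groceries → 8% → £0.4576
Bookshelf £197.53: furniture, under £300.00 → 0% → £0.00
Hot soup (large) £8.92: restaurant meals → 4.75% → £0.4237
AA batteries (8-pack) £8.05: all other goods → 7.75% → £0.623875
Subtotal = £977.45; unrounded tax = £71.120175 → £71.12; total due = £1048.57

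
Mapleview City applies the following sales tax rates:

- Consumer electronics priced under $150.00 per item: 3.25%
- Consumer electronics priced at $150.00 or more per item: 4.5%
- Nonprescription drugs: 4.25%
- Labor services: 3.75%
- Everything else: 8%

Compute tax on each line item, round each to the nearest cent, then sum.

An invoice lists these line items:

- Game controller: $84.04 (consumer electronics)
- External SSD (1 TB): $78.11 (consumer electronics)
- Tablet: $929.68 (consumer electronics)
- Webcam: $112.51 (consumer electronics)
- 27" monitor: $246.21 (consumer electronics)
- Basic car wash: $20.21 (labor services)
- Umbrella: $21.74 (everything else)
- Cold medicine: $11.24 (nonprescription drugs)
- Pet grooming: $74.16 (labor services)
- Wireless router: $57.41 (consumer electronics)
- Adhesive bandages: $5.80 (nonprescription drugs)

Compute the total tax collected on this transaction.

$69.73

Game controller $84.04: consumer electronics, under $150.00 → 3.25% → $2.73
External SSD (1 TB) $78.11: consumer electronics, under $150.00 → 3.25% → $2.54
Tablet $929.68: consumer electronics, $150.00 or more → 4.5% → $41.84
Webcam $112.51: consumer electronics, under $150.00 → 3.25% → $3.66
27" monitor $246.21: consumer electronics, $150.00 or more → 4.5% → $11.08
Basic car wash $20.21: labor services → 3.75% → $0.76
Umbrella $21.74: everything else → 8% → $1.74
Cold medicine $11.24: nonprescription drugs → 4.25% → $0.48
Pet grooming $74.16: labor services → 3.75% → $2.78
Wireless router $57.41: consumer electronics, under $150.00 → 3.25% → $1.87
Adhesive bandages $5.80: nonprescription drugs → 4.25% → $0.25
Total tax = $2.73 + $2.54 + $41.84 + $3.66 + $11.08 + $0.76 + $1.74 + $0.48 + $2.78 + $1.87 + $0.25 = $69.73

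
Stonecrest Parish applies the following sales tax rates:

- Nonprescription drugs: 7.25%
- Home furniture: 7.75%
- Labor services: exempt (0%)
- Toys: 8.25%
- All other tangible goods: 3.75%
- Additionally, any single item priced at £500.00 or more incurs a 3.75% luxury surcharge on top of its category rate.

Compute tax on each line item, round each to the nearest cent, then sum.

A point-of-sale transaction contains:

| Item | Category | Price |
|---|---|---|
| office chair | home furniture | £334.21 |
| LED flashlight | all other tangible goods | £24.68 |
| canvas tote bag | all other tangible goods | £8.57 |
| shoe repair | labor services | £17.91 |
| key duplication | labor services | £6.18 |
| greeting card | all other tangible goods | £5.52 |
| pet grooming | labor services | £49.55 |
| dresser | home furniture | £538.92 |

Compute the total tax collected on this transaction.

£89.34

Office chair £334.21: home furniture → 7.75% → £25.90
LED flashlight £24.68: all other tangible goods → 3.75% → £0.93
Canvas tote bag £8.57: all other tangible goods → 3.75% → £0.32
Shoe repair £17.91: labor services → 0% → £0.00
Key duplication £6.18: labor services → 0% → £0.00
Greeting card £5.52: all other tangible goods → 3.75% → £0.21
Pet grooming £49.55: labor services → 0% → £0.00
Dresser £538.92: home furniture → 7.75% + 3.75% surcharge = 11.5% → £61.98
Total tax = £25.90 + £0.93 + £0.32 + £0.21 + £61.98 = £89.34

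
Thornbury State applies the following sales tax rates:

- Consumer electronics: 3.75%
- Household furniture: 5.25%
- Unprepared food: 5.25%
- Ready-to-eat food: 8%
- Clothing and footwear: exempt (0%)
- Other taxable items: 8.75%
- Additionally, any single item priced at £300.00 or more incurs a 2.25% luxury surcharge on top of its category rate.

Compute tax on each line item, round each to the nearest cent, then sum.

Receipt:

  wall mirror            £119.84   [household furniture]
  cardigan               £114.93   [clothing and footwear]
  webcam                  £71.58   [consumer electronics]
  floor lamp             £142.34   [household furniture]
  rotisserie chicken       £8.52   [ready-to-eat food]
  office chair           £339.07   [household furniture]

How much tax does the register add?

£42.55

Wall mirror £119.84: household furniture → 5.25% → £6.29
Cardigan £114.93: clothing and footwear → 0% → £0.00
Webcam £71.58: consumer electronics → 3.75% → £2.68
Floor lamp £142.34: household furniture → 5.25% → £7.47
Rotisserie chicken £8.52: ready-to-eat food → 8% → £0.68
Office chair £339.07: household furniture → 5.25% + 2.25% surcharge = 7.5% → £25.43
Total tax = £6.29 + £2.68 + £7.47 + £0.68 + £25.43 = £42.55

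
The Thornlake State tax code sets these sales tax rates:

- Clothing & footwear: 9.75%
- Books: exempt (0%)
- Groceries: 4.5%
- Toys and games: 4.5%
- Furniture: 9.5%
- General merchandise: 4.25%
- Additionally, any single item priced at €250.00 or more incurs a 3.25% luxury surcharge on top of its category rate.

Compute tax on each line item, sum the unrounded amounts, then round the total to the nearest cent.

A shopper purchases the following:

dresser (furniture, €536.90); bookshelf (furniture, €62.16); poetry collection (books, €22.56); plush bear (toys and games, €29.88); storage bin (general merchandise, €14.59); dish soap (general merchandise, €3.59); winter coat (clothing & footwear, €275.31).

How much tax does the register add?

€112.27

Dresser €536.90: furniture → 9.5% + 3.25% surcharge = 12.75% → €68.45475
Bookshelf €62.16: furniture → 9.5% → €5.9052
Poetry collection €22.56: books → 0% → €0.00
Plush bear €29.88: toys and games → 4.5% → €1.3446
Storage bin €14.59: general merchandise → 4.25% → €0.620075
Dish soap €3.59: general merchandise → 4.25% → €0.152575
Winter coat €275.31: clothing & footwear → 9.75% + 3.25% surcharge = 13% → €35.7903
Unrounded tax sum = €112.2675 → €112.27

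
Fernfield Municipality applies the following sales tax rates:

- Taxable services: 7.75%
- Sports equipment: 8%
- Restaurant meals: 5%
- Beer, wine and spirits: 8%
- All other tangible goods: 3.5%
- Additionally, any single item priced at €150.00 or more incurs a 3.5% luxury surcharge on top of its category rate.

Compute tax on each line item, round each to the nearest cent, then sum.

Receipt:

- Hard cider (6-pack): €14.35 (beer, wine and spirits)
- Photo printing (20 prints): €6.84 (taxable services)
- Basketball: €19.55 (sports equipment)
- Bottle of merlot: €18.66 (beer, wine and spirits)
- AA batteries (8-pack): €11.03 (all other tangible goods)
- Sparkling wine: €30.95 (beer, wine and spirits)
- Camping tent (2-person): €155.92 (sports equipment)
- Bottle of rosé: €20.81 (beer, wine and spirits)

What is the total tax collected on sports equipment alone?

Basketball €19.55: sports equipment → 8% → €1.56
Camping tent (2-person) €155.92: sports equipment → 8% + 3.5% surcharge = 11.5% → €17.93
Tax on sports equipment = €1.56 + €17.93 = €19.49

€19.49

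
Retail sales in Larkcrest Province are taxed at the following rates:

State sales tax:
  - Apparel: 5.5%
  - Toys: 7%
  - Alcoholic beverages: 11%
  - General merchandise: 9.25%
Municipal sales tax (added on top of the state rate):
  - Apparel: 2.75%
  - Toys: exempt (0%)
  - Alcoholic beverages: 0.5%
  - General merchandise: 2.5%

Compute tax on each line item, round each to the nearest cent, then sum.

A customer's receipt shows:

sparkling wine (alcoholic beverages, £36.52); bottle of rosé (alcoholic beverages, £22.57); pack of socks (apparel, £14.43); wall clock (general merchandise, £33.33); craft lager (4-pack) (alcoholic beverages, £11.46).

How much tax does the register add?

£13.23

Sparkling wine £36.52: alcoholic beverages → 11% + 0.5% municipal = 11.5% → £4.20
Bottle of rosé £22.57: alcoholic beverages → 11% + 0.5% municipal = 11.5% → £2.60
Pack of socks £14.43: apparel → 5.5% + 2.75% municipal = 8.25% → £1.19
Wall clock £33.33: general merchandise → 9.25% + 2.5% municipal = 11.75% → £3.92
Craft lager (4-pack) £11.46: alcoholic beverages → 11% + 0.5% municipal = 11.5% → £1.32
Total tax = £4.20 + £2.60 + £1.19 + £3.92 + £1.32 = £13.23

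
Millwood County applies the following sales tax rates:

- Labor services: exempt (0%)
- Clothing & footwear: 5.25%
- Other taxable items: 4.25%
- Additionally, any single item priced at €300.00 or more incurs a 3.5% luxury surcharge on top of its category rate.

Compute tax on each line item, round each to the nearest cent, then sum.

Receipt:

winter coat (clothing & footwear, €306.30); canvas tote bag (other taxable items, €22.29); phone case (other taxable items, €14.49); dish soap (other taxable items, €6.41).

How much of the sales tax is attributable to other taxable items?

Canvas tote bag €22.29: other taxable items → 4.25% → €0.95
Phone case €14.49: other taxable items → 4.25% → €0.62
Dish soap €6.41: other taxable items → 4.25% → €0.27
Tax on other taxable items = €0.95 + €0.62 + €0.27 = €1.84

€1.84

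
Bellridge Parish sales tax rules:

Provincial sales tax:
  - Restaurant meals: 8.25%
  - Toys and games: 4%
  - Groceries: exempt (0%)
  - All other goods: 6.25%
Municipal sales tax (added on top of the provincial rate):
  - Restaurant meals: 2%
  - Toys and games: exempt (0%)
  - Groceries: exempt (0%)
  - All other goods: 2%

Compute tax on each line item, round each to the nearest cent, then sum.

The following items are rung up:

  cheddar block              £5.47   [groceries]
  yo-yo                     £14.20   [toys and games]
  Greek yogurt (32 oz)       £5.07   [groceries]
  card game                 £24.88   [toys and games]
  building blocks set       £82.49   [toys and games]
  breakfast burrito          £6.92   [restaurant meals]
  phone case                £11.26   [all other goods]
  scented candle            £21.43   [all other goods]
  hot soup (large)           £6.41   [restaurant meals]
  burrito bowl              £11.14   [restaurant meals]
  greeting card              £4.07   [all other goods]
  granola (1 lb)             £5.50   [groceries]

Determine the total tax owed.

Cheddar block £5.47: groceries → 0% + 0% municipal = 0% → £0.00
Yo-yo £14.20: toys and games → 4% + 0% municipal = 4% → £0.57
Greek yogurt (32 oz) £5.07: groceries → 0% + 0% municipal = 0% → £0.00
Card game £24.88: toys and games → 4% + 0% municipal = 4% → £1.00
Building blocks set £82.49: toys and games → 4% + 0% municipal = 4% → £3.30
Breakfast burrito £6.92: restaurant meals → 8.25% + 2% municipal = 10.25% → £0.71
Phone case £11.26: all other goods → 6.25% + 2% municipal = 8.25% → £0.93
Scented candle £21.43: all other goods → 6.25% + 2% municipal = 8.25% → £1.77
Hot soup (large) £6.41: restaurant meals → 8.25% + 2% municipal = 10.25% → £0.66
Burrito bowl £11.14: restaurant meals → 8.25% + 2% municipal = 10.25% → £1.14
Greeting card £4.07: all other goods → 6.25% + 2% municipal = 8.25% → £0.34
Granola (1 lb) £5.50: groceries → 0% + 0% municipal = 0% → £0.00
Total tax = £0.57 + £1.00 + £3.30 + £0.71 + £0.93 + £1.77 + £0.66 + £1.14 + £0.34 = £10.42

£10.42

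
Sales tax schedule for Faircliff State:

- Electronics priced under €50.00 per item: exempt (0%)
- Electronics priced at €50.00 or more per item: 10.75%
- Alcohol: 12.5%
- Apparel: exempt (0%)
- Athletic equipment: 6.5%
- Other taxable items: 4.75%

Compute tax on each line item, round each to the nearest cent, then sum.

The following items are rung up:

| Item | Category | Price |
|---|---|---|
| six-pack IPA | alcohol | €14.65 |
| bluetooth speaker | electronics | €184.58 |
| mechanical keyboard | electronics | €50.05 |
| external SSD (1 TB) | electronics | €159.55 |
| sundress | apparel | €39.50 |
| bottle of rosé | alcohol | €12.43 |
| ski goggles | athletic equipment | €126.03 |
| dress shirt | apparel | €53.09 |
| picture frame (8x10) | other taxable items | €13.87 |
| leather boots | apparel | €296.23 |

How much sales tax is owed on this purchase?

€54.60

Six-pack IPA €14.65: alcohol → 12.5% → €1.83
Bluetooth speaker €184.58: electronics, €50.00 or more → 10.75% → €19.84
Mechanical keyboard €50.05: electronics, €50.00 or more → 10.75% → €5.38
External SSD (1 TB) €159.55: electronics, €50.00 or more → 10.75% → €17.15
Sundress €39.50: apparel → 0% → €0.00
Bottle of rosé €12.43: alcohol → 12.5% → €1.55
Ski goggles €126.03: athletic equipment → 6.5% → €8.19
Dress shirt €53.09: apparel → 0% → €0.00
Picture frame (8x10) €13.87: other taxable items → 4.75% → €0.66
Leather boots €296.23: apparel → 0% → €0.00
Total tax = €1.83 + €19.84 + €5.38 + €17.15 + €1.55 + €8.19 + €0.66 = €54.60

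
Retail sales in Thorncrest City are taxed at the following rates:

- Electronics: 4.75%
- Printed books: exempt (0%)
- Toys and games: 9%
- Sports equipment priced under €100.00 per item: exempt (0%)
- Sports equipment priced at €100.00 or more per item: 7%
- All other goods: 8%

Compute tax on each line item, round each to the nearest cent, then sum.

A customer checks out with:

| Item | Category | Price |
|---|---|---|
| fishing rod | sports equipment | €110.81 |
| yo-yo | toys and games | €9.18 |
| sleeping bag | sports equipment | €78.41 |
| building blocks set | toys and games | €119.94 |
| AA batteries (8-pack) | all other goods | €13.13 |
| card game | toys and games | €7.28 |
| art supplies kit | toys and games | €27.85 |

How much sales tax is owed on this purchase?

€23.60

Fishing rod €110.81: sports equipment, €100.00 or more → 7% → €7.76
Yo-yo €9.18: toys and games → 9% → €0.83
Sleeping bag €78.41: sports equipment, under €100.00 → 0% → €0.00
Building blocks set €119.94: toys and games → 9% → €10.79
AA batteries (8-pack) €13.13: all other goods → 8% → €1.05
Card game €7.28: toys and games → 9% → €0.66
Art supplies kit €27.85: toys and games → 9% → €2.51
Total tax = €7.76 + €0.83 + €10.79 + €1.05 + €0.66 + €2.51 = €23.60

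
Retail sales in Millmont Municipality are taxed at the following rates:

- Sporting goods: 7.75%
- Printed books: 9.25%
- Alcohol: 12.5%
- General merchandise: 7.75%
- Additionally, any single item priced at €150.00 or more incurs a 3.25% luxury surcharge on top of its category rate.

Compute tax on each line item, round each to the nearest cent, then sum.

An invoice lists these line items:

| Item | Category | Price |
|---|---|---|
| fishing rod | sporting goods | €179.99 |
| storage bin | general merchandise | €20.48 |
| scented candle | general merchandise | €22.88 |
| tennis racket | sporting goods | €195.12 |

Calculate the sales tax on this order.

Fishing rod €179.99: sporting goods → 7.75% + 3.25% surcharge = 11% → €19.80
Storage bin €20.48: general merchandise → 7.75% → €1.59
Scented candle €22.88: general merchandise → 7.75% → €1.77
Tennis racket €195.12: sporting goods → 7.75% + 3.25% surcharge = 11% → €21.46
Total tax = €19.80 + €1.59 + €1.77 + €21.46 = €44.62

€44.62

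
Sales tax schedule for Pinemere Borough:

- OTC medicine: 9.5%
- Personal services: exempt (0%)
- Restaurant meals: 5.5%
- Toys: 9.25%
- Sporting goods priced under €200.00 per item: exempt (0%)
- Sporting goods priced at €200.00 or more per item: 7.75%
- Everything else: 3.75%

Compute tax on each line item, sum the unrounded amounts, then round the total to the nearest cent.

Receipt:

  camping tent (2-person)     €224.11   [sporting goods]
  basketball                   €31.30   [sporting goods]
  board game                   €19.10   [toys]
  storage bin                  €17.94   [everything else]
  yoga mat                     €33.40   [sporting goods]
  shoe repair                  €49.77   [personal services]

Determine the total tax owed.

€19.81

Camping tent (2-person) €224.11: sporting goods, €200.00 or more → 7.75% → €17.368525
Basketball €31.30: sporting goods, under €200.00 → 0% → €0.00
Board game €19.10: toys → 9.25% → €1.76675
Storage bin €17.94: everything else → 3.75% → €0.67275
Yoga mat €33.40: sporting goods, under €200.00 → 0% → €0.00
Shoe repair €49.77: personal services → 0% → €0.00
Unrounded tax sum = €19.808025 → €19.81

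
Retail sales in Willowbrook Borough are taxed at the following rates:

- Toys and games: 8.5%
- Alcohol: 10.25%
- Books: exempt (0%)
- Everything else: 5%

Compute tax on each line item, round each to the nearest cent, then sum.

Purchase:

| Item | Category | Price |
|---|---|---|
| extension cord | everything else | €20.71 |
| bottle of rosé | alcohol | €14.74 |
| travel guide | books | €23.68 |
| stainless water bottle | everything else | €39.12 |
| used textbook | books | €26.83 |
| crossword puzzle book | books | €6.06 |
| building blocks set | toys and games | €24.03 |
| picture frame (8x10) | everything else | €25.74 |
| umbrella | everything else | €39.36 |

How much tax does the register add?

Extension cord €20.71: everything else → 5% → €1.04
Bottle of rosé €14.74: alcohol → 10.25% → €1.51
Travel guide €23.68: books → 0% → €0.00
Stainless water bottle €39.12: everything else → 5% → €1.96
Used textbook €26.83: books → 0% → €0.00
Crossword puzzle book €6.06: books → 0% → €0.00
Building blocks set €24.03: toys and games → 8.5% → €2.04
Picture frame (8x10) €25.74: everything else → 5% → €1.29
Umbrella €39.36: everything else → 5% → €1.97
Total tax = €1.04 + €1.51 + €1.96 + €2.04 + €1.29 + €1.97 = €9.81

€9.81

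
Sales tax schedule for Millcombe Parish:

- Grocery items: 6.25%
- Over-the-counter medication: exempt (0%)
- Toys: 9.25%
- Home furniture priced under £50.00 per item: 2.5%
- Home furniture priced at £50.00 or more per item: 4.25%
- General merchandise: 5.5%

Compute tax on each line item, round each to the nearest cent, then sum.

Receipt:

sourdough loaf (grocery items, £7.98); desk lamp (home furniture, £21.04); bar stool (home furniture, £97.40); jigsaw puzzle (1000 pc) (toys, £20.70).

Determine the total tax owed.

£7.08

Sourdough loaf £7.98: grocery items → 6.25% → £0.50
Desk lamp £21.04: home furniture, under £50.00 → 2.5% → £0.53
Bar stool £97.40: home furniture, £50.00 or more → 4.25% → £4.14
Jigsaw puzzle (1000 pc) £20.70: toys → 9.25% → £1.91
Total tax = £0.50 + £0.53 + £4.14 + £1.91 = £7.08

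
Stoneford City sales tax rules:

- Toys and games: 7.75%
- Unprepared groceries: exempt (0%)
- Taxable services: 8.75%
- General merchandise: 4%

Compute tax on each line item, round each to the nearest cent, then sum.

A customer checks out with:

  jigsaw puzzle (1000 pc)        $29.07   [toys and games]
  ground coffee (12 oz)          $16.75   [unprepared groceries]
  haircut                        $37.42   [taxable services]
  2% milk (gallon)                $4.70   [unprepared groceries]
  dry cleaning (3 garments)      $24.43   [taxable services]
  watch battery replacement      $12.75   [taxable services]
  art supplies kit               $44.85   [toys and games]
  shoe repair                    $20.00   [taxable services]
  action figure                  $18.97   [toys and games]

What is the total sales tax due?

Jigsaw puzzle (1000 pc) $29.07: toys and games → 7.75% → $2.25
Ground coffee (12 oz) $16.75: unprepared groceries → 0% → $0.00
Haircut $37.42: taxable services → 8.75% → $3.27
2% milk (gallon) $4.70: unprepared groceries → 0% → $0.00
Dry cleaning (3 garments) $24.43: taxable services → 8.75% → $2.14
Watch battery replacement $12.75: taxable services → 8.75% → $1.12
Art supplies kit $44.85: toys and games → 7.75% → $3.48
Shoe repair $20.00: taxable services → 8.75% → $1.75
Action figure $18.97: toys and games → 7.75% → $1.47
Total tax = $2.25 + $3.27 + $2.14 + $1.12 + $3.48 + $1.75 + $1.47 = $15.48

$15.48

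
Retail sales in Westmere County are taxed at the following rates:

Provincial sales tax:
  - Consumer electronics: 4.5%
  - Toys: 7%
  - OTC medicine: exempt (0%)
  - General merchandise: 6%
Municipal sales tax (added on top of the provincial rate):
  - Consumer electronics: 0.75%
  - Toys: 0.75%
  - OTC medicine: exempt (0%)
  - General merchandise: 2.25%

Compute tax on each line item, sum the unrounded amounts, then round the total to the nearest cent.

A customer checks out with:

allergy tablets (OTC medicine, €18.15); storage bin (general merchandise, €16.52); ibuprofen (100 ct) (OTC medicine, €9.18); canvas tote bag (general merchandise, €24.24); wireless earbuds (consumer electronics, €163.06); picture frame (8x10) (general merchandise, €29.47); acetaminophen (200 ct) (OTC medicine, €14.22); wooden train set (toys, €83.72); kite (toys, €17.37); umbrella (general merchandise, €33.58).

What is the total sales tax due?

Allergy tablets €18.15: OTC medicine → 0% + 0% municipal = 0% → €0.00
Storage bin €16.52: general merchandise → 6% + 2.25% municipal = 8.25% → €1.3629
Ibuprofen (100 ct) €9.18: OTC medicine → 0% + 0% municipal = 0% → €0.00
Canvas tote bag €24.24: general merchandise → 6% + 2.25% municipal = 8.25% → €1.9998
Wireless earbuds €163.06: consumer electronics → 4.5% + 0.75% municipal = 5.25% → €8.56065
Picture frame (8x10) €29.47: general merchandise → 6% + 2.25% municipal = 8.25% → €2.431275
Acetaminophen (200 ct) €14.22: OTC medicine → 0% + 0% municipal = 0% → €0.00
Wooden train set €83.72: toys → 7% + 0.75% municipal = 7.75% → €6.4883
Kite €17.37: toys → 7% + 0.75% municipal = 7.75% → €1.346175
Umbrella €33.58: general merchandise → 6% + 2.25% municipal = 8.25% → €2.77035
Unrounded tax sum = €24.95945 → €24.96

€24.96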